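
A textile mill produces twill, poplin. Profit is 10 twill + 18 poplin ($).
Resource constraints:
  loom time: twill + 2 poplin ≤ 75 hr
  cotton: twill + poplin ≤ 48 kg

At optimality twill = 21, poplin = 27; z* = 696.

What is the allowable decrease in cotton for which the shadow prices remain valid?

10.5

Binding constraints: loom time, cotton. The basis is B = [[1,2],[1,1]] with det -1.
Per unit decrease in cotton, x* moves by d = (-2, 1).
The basis stays optimal until twill reaches 0; allowable decrease = 10.5 kg.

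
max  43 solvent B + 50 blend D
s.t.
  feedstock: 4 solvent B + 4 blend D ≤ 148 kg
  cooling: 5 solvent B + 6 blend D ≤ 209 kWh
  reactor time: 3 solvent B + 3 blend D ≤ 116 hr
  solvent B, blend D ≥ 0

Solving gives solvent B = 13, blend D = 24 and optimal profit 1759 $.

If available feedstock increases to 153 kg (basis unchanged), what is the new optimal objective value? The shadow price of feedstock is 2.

Δb = 5, so new z* = 1759 + (2)·(5) = 1759 + 10 = 1769.

1769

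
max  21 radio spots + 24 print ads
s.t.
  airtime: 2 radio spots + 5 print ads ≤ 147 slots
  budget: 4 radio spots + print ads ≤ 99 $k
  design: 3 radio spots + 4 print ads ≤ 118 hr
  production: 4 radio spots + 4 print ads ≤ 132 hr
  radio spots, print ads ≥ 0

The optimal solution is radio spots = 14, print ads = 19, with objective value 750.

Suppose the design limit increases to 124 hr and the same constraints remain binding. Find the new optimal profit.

768

Binding: design and production. Non-binding: airtime (24 unused), budget (24 unused).
Slack constraints have shadow price 0 (complementary slackness).
The binding rows give the dual system: 3·y_design + 4·y_production = 21 and 4·y_design + 4·y_production = 24.
This yields shadow prices y_design = 3, y_production = 3.
Δz = y_design·Δb = 3 × (6) = 18, so new z* = 750 + 18 = 768.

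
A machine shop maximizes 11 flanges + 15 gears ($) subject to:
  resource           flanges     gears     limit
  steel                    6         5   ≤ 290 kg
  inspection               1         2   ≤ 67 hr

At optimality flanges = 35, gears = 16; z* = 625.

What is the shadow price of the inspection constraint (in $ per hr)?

5

Check each constraint at x*: steel 290/290 (tight); inspection 67/67 (tight).
Dual feasibility on the basic columns requires 6·y_steel + 1·y_inspection = 11, 5·y_steel + 2·y_inspection = 15.
→ y_steel = 1 and y_inspection = 5.
Shadow price of inspection = 5.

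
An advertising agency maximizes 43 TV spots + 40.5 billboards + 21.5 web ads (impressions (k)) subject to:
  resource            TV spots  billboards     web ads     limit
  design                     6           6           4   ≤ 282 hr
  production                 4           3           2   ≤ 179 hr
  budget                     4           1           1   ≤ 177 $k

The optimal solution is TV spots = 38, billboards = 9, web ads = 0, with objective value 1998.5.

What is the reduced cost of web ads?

At the optimum: design uses 282 of 282 (binding); production uses 179 of 179 (binding); budget uses 161 of 177 (slack = 16).
Since budget is not tight, its dual is 0.
Dual feasibility on the basic columns requires 6·y_design + 4·y_production = 43, 6·y_design + 3·y_production = 40.5.
→ y_design = 5.5 and y_production = 2.5.
Reduced cost of web ads: c₃ − yᵀa₃ = 21.5 − (5.5·4 + 2.5·2) = 21.5 − 27 = -5.5.

-5.5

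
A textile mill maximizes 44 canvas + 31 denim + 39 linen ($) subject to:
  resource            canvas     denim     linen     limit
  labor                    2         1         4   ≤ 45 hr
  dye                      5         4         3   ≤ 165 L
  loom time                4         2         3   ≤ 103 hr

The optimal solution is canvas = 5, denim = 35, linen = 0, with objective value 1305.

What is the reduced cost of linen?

At the optimum: labor uses 45 of 45 (binding); dye uses 165 of 165 (binding); loom time uses 90 of 103 (slack = 13).
Slack constraints have shadow price 0 (complementary slackness).
From A_Bᵀ y = c: 2·y_labor + 5·y_dye = 44; 1·y_labor + 4·y_dye = 31.
Solving: y_labor = 7, y_dye = 6.
Reduced cost of linen: c₃ − yᵀa₃ = 39 − (7·4 + 6·3) = 39 − 46 = -7.

-7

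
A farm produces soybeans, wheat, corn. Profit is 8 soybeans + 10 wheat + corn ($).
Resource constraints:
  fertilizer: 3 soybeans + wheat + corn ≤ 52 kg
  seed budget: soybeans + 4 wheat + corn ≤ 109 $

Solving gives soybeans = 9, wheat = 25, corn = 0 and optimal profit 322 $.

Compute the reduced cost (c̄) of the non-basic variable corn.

-3

At the optimum: fertilizer uses 52 of 52 (binding); seed budget uses 109 of 109 (binding).
From A_Bᵀ y = c: 3·y_fertilizer + 1·y_seed budget = 8; 1·y_fertilizer + 4·y_seed budget = 10.
This yields shadow prices y_fertilizer = 2, y_seed budget = 2.
Reduced cost of corn: c₃ − yᵀa₃ = 1 − (2·1 + 2·1) = 1 − 4 = -3.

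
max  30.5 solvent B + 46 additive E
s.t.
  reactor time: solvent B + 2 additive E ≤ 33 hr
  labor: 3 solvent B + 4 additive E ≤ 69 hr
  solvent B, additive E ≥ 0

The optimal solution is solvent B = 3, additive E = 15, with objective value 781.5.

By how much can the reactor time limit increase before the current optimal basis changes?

1.5

Binding constraints: reactor time, labor. The basis is B = [[1,2],[3,4]] with det -2.
Per unit increase in reactor time, x* moves by d = (-2, 1.5).
The basis stays optimal until solvent B reaches 0; allowable increase = 1.5 hr.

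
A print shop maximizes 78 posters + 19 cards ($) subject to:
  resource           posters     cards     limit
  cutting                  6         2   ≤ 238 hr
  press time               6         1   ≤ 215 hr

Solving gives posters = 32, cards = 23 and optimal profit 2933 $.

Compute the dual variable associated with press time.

Check each constraint at x*: cutting 238/238 (tight); press time 215/215 (tight).
Dual feasibility on the basic columns requires 6·y_cutting + 6·y_press time = 78, 2·y_cutting + 1·y_press time = 19.
This yields shadow prices y_cutting = 6, y_press time = 7.
Shadow price of press time = 7.

7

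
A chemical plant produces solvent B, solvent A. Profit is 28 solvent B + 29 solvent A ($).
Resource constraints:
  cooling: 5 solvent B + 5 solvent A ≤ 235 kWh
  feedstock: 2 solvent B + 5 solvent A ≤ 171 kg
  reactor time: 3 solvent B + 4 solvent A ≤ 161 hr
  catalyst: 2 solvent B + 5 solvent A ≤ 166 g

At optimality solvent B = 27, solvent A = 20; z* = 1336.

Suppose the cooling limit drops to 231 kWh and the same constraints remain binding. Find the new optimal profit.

Check each constraint at x*: cooling 235/235 (tight); feedstock 154/171 (slack 17); reactor time 161/161 (tight); catalyst 154/166 (slack 12).
Slack constraints have shadow price 0 (complementary slackness).
Dual feasibility on the basic columns requires 5·y_cooling + 3·y_reactor time = 28, 5·y_cooling + 4·y_reactor time = 29.
→ y_cooling = 5 and y_reactor time = 1.
Δz = y_cooling·Δb = 5 × (-4) = -20, so new z* = 1336 − 20 = 1316.

1316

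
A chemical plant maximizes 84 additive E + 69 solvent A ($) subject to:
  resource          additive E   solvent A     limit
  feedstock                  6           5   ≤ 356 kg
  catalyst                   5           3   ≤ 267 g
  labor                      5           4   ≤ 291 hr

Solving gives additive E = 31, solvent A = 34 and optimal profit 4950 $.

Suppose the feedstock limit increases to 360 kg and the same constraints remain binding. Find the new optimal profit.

Check each constraint at x*: feedstock 356/356 (tight); catalyst 257/267 (slack 10); labor 291/291 (tight).
Slack constraints have shadow price 0 (complementary slackness).
The binding rows give the dual system: 6·y_feedstock + 5·y_labor = 84 and 5·y_feedstock + 4·y_labor = 69.
This yields shadow prices y_feedstock = 9, y_labor = 6.
Δz = y_feedstock·Δb = 9 × (4) = 36, so new z* = 4950 + 36 = 4986.

4986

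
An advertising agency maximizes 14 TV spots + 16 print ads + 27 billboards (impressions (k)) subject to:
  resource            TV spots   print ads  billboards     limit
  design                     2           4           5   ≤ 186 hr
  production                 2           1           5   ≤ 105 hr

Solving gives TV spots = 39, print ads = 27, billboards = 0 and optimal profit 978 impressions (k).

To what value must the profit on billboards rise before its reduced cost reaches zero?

Both design and production are binding at x*.
From A_Bᵀ y = c: 2·y_design + 2·y_production = 14; 4·y_design + 1·y_production = 16.
This yields shadow prices y_design = 3, y_production = 4.
billboards enters the basis when its profit ≥ yᵀa₃ = 3·5 + 4·5 = 35.

35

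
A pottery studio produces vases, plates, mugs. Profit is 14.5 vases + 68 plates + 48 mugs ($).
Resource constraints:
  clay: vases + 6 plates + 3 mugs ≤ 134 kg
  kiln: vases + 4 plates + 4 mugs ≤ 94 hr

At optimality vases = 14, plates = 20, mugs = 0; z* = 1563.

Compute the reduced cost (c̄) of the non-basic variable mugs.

Both clay and kiln are binding at x*.
Dual feasibility on the basic columns requires 1·y_clay + 1·y_kiln = 14.5, 6·y_clay + 4·y_kiln = 68.
This yields shadow prices y_clay = 5, y_kiln = 9.5.
Reduced cost of mugs: c₃ − yᵀa₃ = 48 − (5·3 + 9.5·4) = 48 − 53 = -5.

-5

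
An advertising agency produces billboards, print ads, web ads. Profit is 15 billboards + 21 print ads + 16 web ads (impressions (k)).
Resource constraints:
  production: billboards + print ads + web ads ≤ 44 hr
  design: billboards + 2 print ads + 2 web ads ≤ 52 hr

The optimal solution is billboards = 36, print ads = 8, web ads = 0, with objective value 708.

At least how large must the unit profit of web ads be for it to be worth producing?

21

At the optimum: production uses 44 of 44 (binding); design uses 52 of 52 (binding).
Dual feasibility on the basic columns requires 1·y_production + 1·y_design = 15, 1·y_production + 2·y_design = 21.
Solving: y_production = 9, y_design = 6.
web ads enters the basis when its profit ≥ yᵀa₃ = 9·1 + 6·2 = 21.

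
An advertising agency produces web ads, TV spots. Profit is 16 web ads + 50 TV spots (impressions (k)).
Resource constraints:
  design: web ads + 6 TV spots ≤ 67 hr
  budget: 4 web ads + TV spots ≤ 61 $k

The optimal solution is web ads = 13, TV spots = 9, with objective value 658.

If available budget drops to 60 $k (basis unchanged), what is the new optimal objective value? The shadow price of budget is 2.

656

Δb = -1, so new z* = 658 + (2)·(-1) = 658 − 2 = 656.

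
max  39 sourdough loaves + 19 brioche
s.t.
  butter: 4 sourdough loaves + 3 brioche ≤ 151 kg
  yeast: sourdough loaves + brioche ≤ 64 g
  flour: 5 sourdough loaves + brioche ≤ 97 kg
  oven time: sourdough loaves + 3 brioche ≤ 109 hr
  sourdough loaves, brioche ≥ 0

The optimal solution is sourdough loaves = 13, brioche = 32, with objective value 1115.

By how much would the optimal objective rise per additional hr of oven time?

Binding: flour and oven time. Non-binding: butter (3 unused), yeast (19 unused).
Slack constraints have shadow price 0 (complementary slackness).
The binding rows give the dual system: 5·y_flour + 1·y_oven time = 39 and 1·y_flour + 3·y_oven time = 19.
→ y_flour = 7 and y_oven time = 4.
Shadow price of oven time = 4.

4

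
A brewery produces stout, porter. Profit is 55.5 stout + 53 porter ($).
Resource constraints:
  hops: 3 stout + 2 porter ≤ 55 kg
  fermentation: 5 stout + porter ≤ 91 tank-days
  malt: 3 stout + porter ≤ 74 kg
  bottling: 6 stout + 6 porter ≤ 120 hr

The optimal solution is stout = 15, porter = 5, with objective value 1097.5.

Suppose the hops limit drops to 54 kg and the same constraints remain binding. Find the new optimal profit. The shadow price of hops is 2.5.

1095

Δb = -1, so new z* = 1097.5 + (2.5)·(-1) = 1097.5 − 2.5 = 1095.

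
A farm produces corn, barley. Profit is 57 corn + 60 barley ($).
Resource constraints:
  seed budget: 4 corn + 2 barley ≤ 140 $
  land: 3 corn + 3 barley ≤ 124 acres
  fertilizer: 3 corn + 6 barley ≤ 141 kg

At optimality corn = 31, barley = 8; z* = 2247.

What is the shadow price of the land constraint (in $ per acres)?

0

Check each constraint at x*: seed budget 140/140 (tight); land 117/124 (slack 7); fertilizer 141/141 (tight).
By complementary slackness, y = 0 for the non-binding constraint.
The binding rows give the dual system: 4·y_seed budget + 3·y_fertilizer = 57 and 2·y_seed budget + 6·y_fertilizer = 60.
This yields shadow prices y_seed budget = 9, y_fertilizer = 7.
Shadow price of land = 0.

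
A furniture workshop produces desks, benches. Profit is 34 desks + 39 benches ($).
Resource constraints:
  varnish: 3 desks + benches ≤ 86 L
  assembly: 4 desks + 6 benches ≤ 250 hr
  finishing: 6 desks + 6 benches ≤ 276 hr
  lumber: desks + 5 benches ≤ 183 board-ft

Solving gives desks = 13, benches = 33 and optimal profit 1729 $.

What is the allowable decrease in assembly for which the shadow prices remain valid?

Binding constraints: assembly, finishing. The basis is B = [[4,6],[6,6]] with det -12.
Per unit decrease in assembly, x* moves by d = (0.5, -0.5).
The basis stays optimal until varnish becomes binding; allowable decrease = 14 hr.

14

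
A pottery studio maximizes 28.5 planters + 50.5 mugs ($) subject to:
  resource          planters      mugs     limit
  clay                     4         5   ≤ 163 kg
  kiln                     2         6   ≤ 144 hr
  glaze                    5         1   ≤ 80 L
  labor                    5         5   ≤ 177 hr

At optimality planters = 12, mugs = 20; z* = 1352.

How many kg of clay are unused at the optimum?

15

clay used = 4·12 + 5·20 = 148; slack = 163 − 148 = 15.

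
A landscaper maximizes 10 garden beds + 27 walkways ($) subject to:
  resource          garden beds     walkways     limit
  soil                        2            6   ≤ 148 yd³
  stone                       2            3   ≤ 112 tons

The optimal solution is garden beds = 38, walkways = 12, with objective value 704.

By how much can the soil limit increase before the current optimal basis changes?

Binding constraints: soil, stone. The basis is B = [[2,6],[2,3]] with det -6.
Per unit increase in soil, x* moves by d = (-0.5, 0.3333).
The basis stays optimal until garden beds reaches 0; allowable increase = 76 yd³.

76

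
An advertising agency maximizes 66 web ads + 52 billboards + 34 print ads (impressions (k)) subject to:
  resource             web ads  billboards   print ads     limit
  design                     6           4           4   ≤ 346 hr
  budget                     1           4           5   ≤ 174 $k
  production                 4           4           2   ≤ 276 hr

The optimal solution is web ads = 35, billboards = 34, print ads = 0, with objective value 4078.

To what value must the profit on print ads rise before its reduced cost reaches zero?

Binding: design and production. Non-binding: budget (3 unused).
By complementary slackness, y = 0 for the non-binding constraint.
From A_Bᵀ y = c: 6·y_design + 4·y_production = 66; 4·y_design + 4·y_production = 52.
→ y_design = 7 and y_production = 6.
print ads enters the basis when its profit ≥ yᵀa₃ = 7·4 + 6·2 = 40.

40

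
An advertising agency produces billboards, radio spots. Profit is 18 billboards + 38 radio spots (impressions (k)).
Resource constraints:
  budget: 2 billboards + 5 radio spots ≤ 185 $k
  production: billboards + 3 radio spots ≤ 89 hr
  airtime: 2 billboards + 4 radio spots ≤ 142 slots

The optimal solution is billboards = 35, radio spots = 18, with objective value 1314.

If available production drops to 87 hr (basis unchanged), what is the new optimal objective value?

Binding: production and airtime. Non-binding: budget (25 unused).
Since budget is not tight, its dual is 0.
Dual feasibility on the basic columns requires 1·y_production + 2·y_airtime = 18, 3·y_production + 4·y_airtime = 38.
Solving: y_production = 2, y_airtime = 8.
Δz = y_production·Δb = 2 × (-2) = -4, so new z* = 1314 − 4 = 1310.

1310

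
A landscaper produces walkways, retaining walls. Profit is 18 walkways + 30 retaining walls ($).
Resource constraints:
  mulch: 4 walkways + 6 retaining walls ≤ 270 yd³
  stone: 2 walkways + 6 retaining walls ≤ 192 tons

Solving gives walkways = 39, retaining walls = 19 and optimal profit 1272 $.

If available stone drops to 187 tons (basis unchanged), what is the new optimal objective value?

Both mulch and stone are binding at x*.
From A_Bᵀ y = c: 4·y_mulch + 2·y_stone = 18; 6·y_mulch + 6·y_stone = 30.
Solving: y_mulch = 4, y_stone = 1.
Δz = y_stone·Δb = 1 × (-5) = -5, so new z* = 1272 − 5 = 1267.

1267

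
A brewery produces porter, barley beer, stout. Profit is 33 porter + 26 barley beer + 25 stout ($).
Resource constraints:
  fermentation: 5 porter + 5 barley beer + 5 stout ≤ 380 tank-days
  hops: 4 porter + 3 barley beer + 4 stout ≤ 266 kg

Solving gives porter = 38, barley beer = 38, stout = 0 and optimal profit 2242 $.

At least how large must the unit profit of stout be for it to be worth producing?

At the optimum: fermentation uses 380 of 380 (binding); hops uses 266 of 266 (binding).
The binding rows give the dual system: 5·y_fermentation + 4·y_hops = 33 and 5·y_fermentation + 3·y_hops = 26.
→ y_fermentation = 1 and y_hops = 7.
stout enters the basis when its profit ≥ yᵀa₃ = 1·5 + 7·4 = 33.

33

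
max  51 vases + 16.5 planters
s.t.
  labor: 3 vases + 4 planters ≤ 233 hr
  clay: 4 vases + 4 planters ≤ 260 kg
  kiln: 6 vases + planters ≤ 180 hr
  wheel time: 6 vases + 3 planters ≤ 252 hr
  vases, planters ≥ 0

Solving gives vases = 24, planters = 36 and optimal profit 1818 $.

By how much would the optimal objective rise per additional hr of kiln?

4.5

Check each constraint at x*: labor 216/233 (slack 17); clay 240/260 (slack 20); kiln 180/180 (tight); wheel time 252/252 (tight).
Since labor, clay are not tight, their duals are 0.
Dual feasibility on the basic columns requires 6·y_kiln + 6·y_wheel time = 51, 1·y_kiln + 3·y_wheel time = 16.5.
→ y_kiln = 4.5 and y_wheel time = 4.
Shadow price of kiln = 4.5.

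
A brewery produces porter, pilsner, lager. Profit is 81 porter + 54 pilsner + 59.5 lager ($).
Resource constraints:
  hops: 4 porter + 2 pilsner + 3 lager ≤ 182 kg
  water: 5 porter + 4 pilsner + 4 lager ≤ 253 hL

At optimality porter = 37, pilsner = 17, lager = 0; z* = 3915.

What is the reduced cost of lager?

Check each constraint at x*: hops 182/182 (tight); water 253/253 (tight).
The binding rows give the dual system: 4·y_hops + 5·y_water = 81 and 2·y_hops + 4·y_water = 54.
→ y_hops = 9 and y_water = 9.
Reduced cost of lager: c₃ − yᵀa₃ = 59.5 − (9·3 + 9·4) = 59.5 − 63 = -3.5.

-3.5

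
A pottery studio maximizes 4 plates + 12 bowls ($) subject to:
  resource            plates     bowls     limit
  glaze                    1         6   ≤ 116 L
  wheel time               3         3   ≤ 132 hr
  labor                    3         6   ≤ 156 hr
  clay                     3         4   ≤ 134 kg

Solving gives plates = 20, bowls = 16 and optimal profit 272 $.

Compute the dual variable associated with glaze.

1

Check each constraint at x*: glaze 116/116 (tight); wheel time 108/132 (slack 24); labor 156/156 (tight); clay 124/134 (slack 10).
Since wheel time, clay are not tight, their duals are 0.
The binding rows give the dual system: 1·y_glaze + 3·y_labor = 4 and 6·y_glaze + 6·y_labor = 12.
→ y_glaze = 1 and y_labor = 1.
Shadow price of glaze = 1.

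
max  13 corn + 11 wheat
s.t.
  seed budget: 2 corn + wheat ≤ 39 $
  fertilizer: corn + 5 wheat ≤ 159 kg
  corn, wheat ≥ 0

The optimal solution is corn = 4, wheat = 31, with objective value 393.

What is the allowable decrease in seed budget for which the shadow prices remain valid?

Binding constraints: seed budget, fertilizer. The basis is B = [[2,1],[1,5]] with det 9.
Per unit decrease in seed budget, x* moves by d = (-0.5556, 0.1111).
The basis stays optimal until corn reaches 0; allowable decrease = 7.2 $.

7.2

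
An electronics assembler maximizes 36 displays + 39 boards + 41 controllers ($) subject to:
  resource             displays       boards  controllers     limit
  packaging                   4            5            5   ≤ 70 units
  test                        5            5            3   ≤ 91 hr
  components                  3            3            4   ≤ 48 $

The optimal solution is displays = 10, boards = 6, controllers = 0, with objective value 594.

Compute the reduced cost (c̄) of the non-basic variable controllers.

-6

At the optimum: packaging uses 70 of 70 (binding); test uses 80 of 91 (slack = 11); components uses 48 of 48 (binding).
Since test is not tight, its dual is 0.
The binding rows give the dual system: 4·y_packaging + 3·y_components = 36 and 5·y_packaging + 3·y_components = 39.
→ y_packaging = 3 and y_components = 8.
Reduced cost of controllers: c₃ − yᵀa₃ = 41 − (3·5 + 8·4) = 41 − 47 = -6.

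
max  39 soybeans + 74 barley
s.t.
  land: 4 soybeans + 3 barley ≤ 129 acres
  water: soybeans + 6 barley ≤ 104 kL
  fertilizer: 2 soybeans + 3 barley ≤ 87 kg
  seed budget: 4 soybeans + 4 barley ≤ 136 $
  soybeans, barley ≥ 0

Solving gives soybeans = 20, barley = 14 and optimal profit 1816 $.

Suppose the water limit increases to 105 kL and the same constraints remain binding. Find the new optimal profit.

Check each constraint at x*: land 122/129 (slack 7); water 104/104 (tight); fertilizer 82/87 (slack 5); seed budget 136/136 (tight).
Since land, fertilizer are not tight, their duals are 0.
From A_Bᵀ y = c: 1·y_water + 4·y_seed budget = 39; 6·y_water + 4·y_seed budget = 74.
This yields shadow prices y_water = 7, y_seed budget = 8.
Δz = y_water·Δb = 7 × (1) = 7, so new z* = 1816 + 7 = 1823.

1823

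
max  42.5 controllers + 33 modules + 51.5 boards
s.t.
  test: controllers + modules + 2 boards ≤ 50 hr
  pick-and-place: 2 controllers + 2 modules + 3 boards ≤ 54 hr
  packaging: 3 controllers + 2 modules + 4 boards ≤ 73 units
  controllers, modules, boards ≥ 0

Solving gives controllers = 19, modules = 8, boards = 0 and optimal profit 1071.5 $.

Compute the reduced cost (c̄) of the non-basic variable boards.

Binding: pick-and-place and packaging. Non-binding: test (23 unused).
By complementary slackness, y = 0 for the non-binding constraint.
From A_Bᵀ y = c: 2·y_pick-and-place + 3·y_packaging = 42.5; 2·y_pick-and-place + 2·y_packaging = 33.
This yields shadow prices y_pick-and-place = 7, y_packaging = 9.5.
Reduced cost of boards: c₃ − yᵀa₃ = 51.5 − (7·3 + 9.5·4) = 51.5 − 59 = -7.5.

-7.5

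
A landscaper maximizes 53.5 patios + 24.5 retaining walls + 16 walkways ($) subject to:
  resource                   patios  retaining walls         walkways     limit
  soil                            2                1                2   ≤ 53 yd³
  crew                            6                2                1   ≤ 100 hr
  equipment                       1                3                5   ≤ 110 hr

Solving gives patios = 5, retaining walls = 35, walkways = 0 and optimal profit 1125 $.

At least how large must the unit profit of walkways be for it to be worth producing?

21

At the optimum: soil uses 45 of 53 (slack = 8); crew uses 100 of 100 (binding); equipment uses 110 of 110 (binding).
Since soil is not tight, its dual is 0.
The binding rows give the dual system: 6·y_crew + 1·y_equipment = 53.5 and 2·y_crew + 3·y_equipment = 24.5.
→ y_crew = 8.5 and y_equipment = 2.5.
walkways enters the basis when its profit ≥ yᵀa₃ = 8.5·1 + 2.5·5 = 21.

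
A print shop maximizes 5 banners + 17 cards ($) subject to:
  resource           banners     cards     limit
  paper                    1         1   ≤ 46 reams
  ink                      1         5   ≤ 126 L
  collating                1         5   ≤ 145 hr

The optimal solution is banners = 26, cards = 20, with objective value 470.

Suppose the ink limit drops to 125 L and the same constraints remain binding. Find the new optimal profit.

467

At the optimum: paper uses 46 of 46 (binding); ink uses 126 of 126 (binding); collating uses 126 of 145 (slack = 19).
Slack constraints have shadow price 0 (complementary slackness).
Dual feasibility on the basic columns requires 1·y_paper + 1·y_ink = 5, 1·y_paper + 5·y_ink = 17.
Solving: y_paper = 2, y_ink = 3.
Δz = y_ink·Δb = 3 × (-1) = -3, so new z* = 470 − 3 = 467.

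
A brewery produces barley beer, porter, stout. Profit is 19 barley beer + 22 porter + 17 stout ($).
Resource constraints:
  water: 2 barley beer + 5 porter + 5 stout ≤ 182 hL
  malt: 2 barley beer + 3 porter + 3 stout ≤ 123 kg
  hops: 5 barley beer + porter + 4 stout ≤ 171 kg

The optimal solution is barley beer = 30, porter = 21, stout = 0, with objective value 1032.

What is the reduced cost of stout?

At the optimum: water uses 165 of 182 (slack = 17); malt uses 123 of 123 (binding); hops uses 171 of 171 (binding).
Slack constraints have shadow price 0 (complementary slackness).
From A_Bᵀ y = c: 2·y_malt + 5·y_hops = 19; 3·y_malt + 1·y_hops = 22.
This yields shadow prices y_malt = 7, y_hops = 1.
Reduced cost of stout: c₃ − yᵀa₃ = 17 − (7·3 + 1·4) = 17 − 25 = -8.

-8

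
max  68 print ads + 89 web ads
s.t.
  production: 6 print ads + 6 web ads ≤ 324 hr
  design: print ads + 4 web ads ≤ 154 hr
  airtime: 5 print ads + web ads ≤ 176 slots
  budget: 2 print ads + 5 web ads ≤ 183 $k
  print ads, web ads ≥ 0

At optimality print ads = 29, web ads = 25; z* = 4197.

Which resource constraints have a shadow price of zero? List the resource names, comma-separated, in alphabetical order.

production: 324/324 (binding)
design: 129/154 (slack 25)
airtime: 170/176 (slack 6)
budget: 183/183 (binding)
By complementary slackness, a constraint with positive slack has shadow price 0 → airtime, design.

airtime, design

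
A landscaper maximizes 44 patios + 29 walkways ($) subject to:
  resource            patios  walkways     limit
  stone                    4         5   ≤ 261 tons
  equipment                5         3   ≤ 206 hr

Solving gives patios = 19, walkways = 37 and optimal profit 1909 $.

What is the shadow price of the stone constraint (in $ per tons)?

At the optimum: stone uses 261 of 261 (binding); equipment uses 206 of 206 (binding).
From A_Bᵀ y = c: 4·y_stone + 5·y_equipment = 44; 5·y_stone + 3·y_equipment = 29.
Solving: y_stone = 1, y_equipment = 8.
Shadow price of stone = 1.

1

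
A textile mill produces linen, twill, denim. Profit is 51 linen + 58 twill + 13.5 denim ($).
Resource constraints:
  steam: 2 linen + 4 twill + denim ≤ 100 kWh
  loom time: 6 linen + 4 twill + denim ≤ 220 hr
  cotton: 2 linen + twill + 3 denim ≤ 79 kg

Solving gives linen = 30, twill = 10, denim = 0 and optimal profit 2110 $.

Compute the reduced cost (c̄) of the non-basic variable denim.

-1

Binding: steam and loom time. Non-binding: cotton (9 unused).
Since cotton is not tight, its dual is 0.
From A_Bᵀ y = c: 2·y_steam + 6·y_loom time = 51; 4·y_steam + 4·y_loom time = 58.
Solving: y_steam = 9, y_loom time = 5.5.
Reduced cost of denim: c₃ − yᵀa₃ = 13.5 − (9·1 + 5.5·1) = 13.5 − 14.5 = -1.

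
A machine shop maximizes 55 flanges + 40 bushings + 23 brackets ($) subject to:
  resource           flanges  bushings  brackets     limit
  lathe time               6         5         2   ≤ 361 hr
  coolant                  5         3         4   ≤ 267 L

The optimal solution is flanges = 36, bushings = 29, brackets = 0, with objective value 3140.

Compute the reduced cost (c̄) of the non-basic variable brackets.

Both lathe time and coolant are binding at x*.
Dual feasibility on the basic columns requires 6·y_lathe time + 5·y_coolant = 55, 5·y_lathe time + 3·y_coolant = 40.
→ y_lathe time = 5 and y_coolant = 5.
Reduced cost of brackets: c₃ − yᵀa₃ = 23 − (5·2 + 5·4) = 23 − 30 = -7.

-7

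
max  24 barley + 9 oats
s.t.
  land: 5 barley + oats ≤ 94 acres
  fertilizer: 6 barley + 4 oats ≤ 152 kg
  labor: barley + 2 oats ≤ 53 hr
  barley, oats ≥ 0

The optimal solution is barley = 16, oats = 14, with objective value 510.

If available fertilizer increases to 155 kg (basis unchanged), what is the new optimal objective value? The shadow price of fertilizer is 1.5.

Δb = 3, so new z* = 510 + (1.5)·(3) = 510 + 4.5 = 514.5.

514.5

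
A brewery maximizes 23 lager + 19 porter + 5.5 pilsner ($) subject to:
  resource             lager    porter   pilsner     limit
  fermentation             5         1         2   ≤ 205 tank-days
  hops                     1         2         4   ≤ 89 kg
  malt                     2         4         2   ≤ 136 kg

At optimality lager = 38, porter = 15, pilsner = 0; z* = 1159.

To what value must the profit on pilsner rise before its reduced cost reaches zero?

Check each constraint at x*: fermentation 205/205 (tight); hops 68/89 (slack 21); malt 136/136 (tight).
Since hops is not tight, its dual is 0.
Dual feasibility on the basic columns requires 5·y_fermentation + 2·y_malt = 23, 1·y_fermentation + 4·y_malt = 19.
→ y_fermentation = 3 and y_malt = 4.
pilsner enters the basis when its profit ≥ yᵀa₃ = 3·2 + 4·2 = 14.

14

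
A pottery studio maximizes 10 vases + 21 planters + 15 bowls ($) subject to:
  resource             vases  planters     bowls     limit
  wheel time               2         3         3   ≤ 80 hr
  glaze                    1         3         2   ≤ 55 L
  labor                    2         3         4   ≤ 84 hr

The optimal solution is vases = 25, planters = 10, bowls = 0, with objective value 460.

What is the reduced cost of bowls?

-2

At the optimum: wheel time uses 80 of 80 (binding); glaze uses 55 of 55 (binding); labor uses 80 of 84 (slack = 4).
By complementary slackness, y = 0 for the non-binding constraint.
From A_Bᵀ y = c: 2·y_wheel time + 1·y_glaze = 10; 3·y_wheel time + 3·y_glaze = 21.
→ y_wheel time = 3 and y_glaze = 4.
Reduced cost of bowls: c₃ − yᵀa₃ = 15 − (3·3 + 4·2) = 15 − 17 = -2.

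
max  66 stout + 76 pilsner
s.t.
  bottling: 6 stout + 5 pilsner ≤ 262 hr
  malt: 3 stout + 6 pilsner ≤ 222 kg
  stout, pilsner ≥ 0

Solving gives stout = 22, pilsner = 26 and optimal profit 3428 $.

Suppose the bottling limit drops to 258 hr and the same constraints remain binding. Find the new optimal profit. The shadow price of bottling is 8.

3396

Δb = -4, so new z* = 3428 + (8)·(-4) = 3428 − 32 = 3396.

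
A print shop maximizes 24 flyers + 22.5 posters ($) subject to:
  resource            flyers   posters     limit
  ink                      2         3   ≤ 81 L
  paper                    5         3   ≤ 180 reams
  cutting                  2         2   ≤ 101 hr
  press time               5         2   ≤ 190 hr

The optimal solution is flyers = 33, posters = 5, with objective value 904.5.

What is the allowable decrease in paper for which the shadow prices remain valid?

Binding constraints: ink, paper. The basis is B = [[2,3],[5,3]] with det -9.
Per unit decrease in paper, x* moves by d = (-0.3333, 0.2222).
The basis stays optimal until flyers reaches 0; allowable decrease = 99 reams.

99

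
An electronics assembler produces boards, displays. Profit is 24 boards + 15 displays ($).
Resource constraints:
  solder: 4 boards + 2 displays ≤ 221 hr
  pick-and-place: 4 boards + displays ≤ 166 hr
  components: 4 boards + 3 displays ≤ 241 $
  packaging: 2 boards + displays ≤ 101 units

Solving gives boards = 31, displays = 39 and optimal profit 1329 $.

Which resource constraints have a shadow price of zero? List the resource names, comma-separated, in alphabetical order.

pick-and-place, solder

solder: 202/221 (slack 19)
pick-and-place: 163/166 (slack 3)
components: 241/241 (binding)
packaging: 101/101 (binding)
By complementary slackness, a constraint with positive slack has shadow price 0 → pick-and-place, solder.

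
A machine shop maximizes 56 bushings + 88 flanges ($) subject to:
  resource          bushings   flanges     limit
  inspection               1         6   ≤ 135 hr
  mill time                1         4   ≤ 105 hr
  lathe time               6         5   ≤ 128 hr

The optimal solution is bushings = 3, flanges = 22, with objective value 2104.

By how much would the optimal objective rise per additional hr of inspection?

Check each constraint at x*: inspection 135/135 (tight); mill time 91/105 (slack 14); lathe time 128/128 (tight).
By complementary slackness, y = 0 for the non-binding constraint.
Dual feasibility on the basic columns requires 1·y_inspection + 6·y_lathe time = 56, 6·y_inspection + 5·y_lathe time = 88.
→ y_inspection = 8 and y_lathe time = 8.
Shadow price of inspection = 8.

8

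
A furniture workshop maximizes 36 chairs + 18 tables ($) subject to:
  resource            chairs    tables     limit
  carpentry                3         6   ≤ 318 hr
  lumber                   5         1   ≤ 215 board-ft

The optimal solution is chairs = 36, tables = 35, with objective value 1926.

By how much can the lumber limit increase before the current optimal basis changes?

315

Binding constraints: carpentry, lumber. The basis is B = [[3,6],[5,1]] with det -27.
Per unit increase in lumber, x* moves by d = (0.2222, -0.1111).
The basis stays optimal until tables reaches 0; allowable increase = 315 board-ft.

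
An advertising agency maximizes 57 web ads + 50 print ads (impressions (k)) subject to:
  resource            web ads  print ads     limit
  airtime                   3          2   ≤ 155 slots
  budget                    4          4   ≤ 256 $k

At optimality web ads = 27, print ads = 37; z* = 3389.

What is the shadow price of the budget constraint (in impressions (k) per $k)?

9

At the optimum: airtime uses 155 of 155 (binding); budget uses 256 of 256 (binding).
Dual feasibility on the basic columns requires 3·y_airtime + 4·y_budget = 57, 2·y_airtime + 4·y_budget = 50.
This yields shadow prices y_airtime = 7, y_budget = 9.
Shadow price of budget = 9.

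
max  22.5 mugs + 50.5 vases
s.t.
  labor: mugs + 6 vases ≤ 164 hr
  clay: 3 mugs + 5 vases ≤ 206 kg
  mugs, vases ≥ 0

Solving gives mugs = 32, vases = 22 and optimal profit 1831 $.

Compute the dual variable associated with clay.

6.5

Both labor and clay are binding at x*.
The binding rows give the dual system: 1·y_labor + 3·y_clay = 22.5 and 6·y_labor + 5·y_clay = 50.5.
This yields shadow prices y_labor = 3, y_clay = 6.5.
Shadow price of clay = 6.5.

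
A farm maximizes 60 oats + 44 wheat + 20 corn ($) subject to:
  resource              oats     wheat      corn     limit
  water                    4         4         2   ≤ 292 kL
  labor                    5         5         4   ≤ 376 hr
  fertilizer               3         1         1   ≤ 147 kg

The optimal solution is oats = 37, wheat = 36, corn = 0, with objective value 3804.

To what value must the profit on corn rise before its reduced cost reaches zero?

At the optimum: water uses 292 of 292 (binding); labor uses 365 of 376 (slack = 11); fertilizer uses 147 of 147 (binding).
By complementary slackness, y = 0 for the non-binding constraint.
Dual feasibility on the basic columns requires 4·y_water + 3·y_fertilizer = 60, 4·y_water + 1·y_fertilizer = 44.
→ y_water = 9 and y_fertilizer = 8.
corn enters the basis when its profit ≥ yᵀa₃ = 9·2 + 8·1 = 26.

26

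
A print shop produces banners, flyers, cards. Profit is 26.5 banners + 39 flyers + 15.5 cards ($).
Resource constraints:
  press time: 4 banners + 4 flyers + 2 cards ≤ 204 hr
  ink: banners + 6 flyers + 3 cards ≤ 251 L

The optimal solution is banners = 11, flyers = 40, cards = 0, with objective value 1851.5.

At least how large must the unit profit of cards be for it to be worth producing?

Both press time and ink are binding at x*.
The binding rows give the dual system: 4·y_press time + 1·y_ink = 26.5 and 4·y_press time + 6·y_ink = 39.
→ y_press time = 6 and y_ink = 2.5.
cards enters the basis when its profit ≥ yᵀa₃ = 6·2 + 2.5·3 = 19.5.

19.5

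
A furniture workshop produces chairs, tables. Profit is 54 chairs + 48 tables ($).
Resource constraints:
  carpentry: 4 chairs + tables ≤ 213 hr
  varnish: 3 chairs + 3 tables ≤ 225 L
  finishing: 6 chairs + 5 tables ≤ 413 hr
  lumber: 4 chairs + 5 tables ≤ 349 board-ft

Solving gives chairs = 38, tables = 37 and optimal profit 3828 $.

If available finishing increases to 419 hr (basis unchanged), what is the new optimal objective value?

3864

Check each constraint at x*: carpentry 189/213 (slack 24); varnish 225/225 (tight); finishing 413/413 (tight); lumber 337/349 (slack 12).
Since carpentry, lumber are not tight, their duals are 0.
The binding rows give the dual system: 3·y_varnish + 6·y_finishing = 54 and 3·y_varnish + 5·y_finishing = 48.
Solving: y_varnish = 6, y_finishing = 6.
Δz = y_finishing·Δb = 6 × (6) = 36, so new z* = 3828 + 36 = 3864.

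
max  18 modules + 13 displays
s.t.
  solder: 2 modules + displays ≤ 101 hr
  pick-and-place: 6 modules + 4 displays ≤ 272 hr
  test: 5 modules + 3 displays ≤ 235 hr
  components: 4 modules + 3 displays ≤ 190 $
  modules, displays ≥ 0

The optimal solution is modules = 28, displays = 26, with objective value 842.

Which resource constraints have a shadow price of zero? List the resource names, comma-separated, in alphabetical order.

solder: 82/101 (slack 19)
pick-and-place: 272/272 (binding)
test: 218/235 (slack 17)
components: 190/190 (binding)
By complementary slackness, a constraint with positive slack has shadow price 0 → solder, test.

solder, test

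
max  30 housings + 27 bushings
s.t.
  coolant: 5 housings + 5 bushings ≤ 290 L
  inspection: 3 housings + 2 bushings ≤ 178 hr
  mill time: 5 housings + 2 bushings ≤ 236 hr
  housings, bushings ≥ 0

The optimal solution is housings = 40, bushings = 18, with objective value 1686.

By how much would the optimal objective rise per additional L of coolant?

Check each constraint at x*: coolant 290/290 (tight); inspection 156/178 (slack 22); mill time 236/236 (tight).
By complementary slackness, y = 0 for the non-binding constraint.
From A_Bᵀ y = c: 5·y_coolant + 5·y_mill time = 30; 5·y_coolant + 2·y_mill time = 27.
→ y_coolant = 5 and y_mill time = 1.
Shadow price of coolant = 5.

5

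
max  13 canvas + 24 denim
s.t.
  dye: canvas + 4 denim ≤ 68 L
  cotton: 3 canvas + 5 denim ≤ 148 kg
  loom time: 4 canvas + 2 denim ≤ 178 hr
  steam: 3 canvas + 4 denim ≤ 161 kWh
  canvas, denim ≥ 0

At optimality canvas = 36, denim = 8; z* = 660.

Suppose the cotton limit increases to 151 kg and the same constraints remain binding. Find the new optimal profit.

At the optimum: dye uses 68 of 68 (binding); cotton uses 148 of 148 (binding); loom time uses 160 of 178 (slack = 18); steam uses 140 of 161 (slack = 21).
By complementary slackness, y = 0 for the non-binding constraints.
From A_Bᵀ y = c: 1·y_dye + 3·y_cotton = 13; 4·y_dye + 5·y_cotton = 24.
This yields shadow prices y_dye = 1, y_cotton = 4.
Δz = y_cotton·Δb = 4 × (3) = 12, so new z* = 660 + 12 = 672.

672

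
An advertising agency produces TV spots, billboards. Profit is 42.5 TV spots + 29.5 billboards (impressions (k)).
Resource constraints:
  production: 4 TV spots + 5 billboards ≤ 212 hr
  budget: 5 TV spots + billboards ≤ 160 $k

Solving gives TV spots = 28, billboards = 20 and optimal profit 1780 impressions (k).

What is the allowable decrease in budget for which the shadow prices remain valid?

117.6

Binding constraints: production, budget. The basis is B = [[4,5],[5,1]] with det -21.
Per unit decrease in budget, x* moves by d = (-0.2381, 0.1905).
The basis stays optimal until TV spots reaches 0; allowable decrease = 117.6 $k.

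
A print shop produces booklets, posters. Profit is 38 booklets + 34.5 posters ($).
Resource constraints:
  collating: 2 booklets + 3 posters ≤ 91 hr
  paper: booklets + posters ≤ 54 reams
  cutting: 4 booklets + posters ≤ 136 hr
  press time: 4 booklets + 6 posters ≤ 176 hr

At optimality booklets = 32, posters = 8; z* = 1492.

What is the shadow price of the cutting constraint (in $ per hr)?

4.5

Binding: cutting and press time. Non-binding: collating (3 unused), paper (14 unused).
Slack constraints have shadow price 0 (complementary slackness).
Dual feasibility on the basic columns requires 4·y_cutting + 4·y_press time = 38, 1·y_cutting + 6·y_press time = 34.5.
Solving: y_cutting = 4.5, y_press time = 5.
Shadow price of cutting = 4.5.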